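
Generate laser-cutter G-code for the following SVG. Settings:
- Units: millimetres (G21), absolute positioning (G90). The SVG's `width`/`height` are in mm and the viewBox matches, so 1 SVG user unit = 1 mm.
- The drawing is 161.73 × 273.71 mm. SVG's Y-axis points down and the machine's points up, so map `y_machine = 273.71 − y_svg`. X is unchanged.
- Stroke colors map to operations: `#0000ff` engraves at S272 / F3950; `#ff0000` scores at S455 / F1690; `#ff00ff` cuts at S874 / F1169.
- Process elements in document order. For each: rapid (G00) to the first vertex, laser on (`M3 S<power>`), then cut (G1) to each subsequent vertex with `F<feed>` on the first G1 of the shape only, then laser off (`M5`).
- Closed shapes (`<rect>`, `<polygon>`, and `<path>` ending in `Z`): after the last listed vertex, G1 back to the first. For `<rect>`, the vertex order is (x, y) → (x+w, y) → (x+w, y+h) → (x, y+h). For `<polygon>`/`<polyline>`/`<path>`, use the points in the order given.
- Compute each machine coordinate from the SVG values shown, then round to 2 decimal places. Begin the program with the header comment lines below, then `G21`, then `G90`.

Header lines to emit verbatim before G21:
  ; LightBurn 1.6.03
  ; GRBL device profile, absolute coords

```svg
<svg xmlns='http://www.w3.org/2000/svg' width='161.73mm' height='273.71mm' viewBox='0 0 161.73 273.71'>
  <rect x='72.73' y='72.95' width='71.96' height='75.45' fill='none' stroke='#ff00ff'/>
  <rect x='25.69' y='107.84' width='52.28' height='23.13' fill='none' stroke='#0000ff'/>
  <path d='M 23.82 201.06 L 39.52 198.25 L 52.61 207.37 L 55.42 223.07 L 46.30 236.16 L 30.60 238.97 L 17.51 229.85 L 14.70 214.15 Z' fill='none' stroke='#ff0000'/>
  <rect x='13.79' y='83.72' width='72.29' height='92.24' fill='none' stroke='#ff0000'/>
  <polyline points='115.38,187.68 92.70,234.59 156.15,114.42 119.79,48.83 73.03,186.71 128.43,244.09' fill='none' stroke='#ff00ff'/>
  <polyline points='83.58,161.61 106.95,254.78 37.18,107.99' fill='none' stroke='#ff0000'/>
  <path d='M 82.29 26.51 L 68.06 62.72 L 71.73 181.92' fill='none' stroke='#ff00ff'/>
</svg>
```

; LightBurn 1.6.03
; GRBL device profile, absolute coords
G21
G90
G00 X72.73 Y200.76
M3 S874
G1 X144.69 Y200.76 F1169
G1 X144.69 Y125.31
G1 X72.73 Y125.31
G1 X72.73 Y200.76
M5
G00 X25.69 Y165.87
M3 S272
G1 X77.97 Y165.87 F3950
G1 X77.97 Y142.74
G1 X25.69 Y142.74
G1 X25.69 Y165.87
M5
G00 X23.82 Y72.65
M3 S455
G1 X39.52 Y75.46 F1690
G1 X52.61 Y66.34
G1 X55.42 Y50.64
G1 X46.30 Y37.55
G1 X30.60 Y34.74
G1 X17.51 Y43.86
G1 X14.70 Y59.56
G1 X23.82 Y72.65
M5
G00 X13.79 Y189.99
M3 S455
G1 X86.08 Y189.99 F1690
G1 X86.08 Y97.75
G1 X13.79 Y97.75
G1 X13.79 Y189.99
M5
G00 X115.38 Y86.03
M3 S874
G1 X92.70 Y39.12 F1169
G1 X156.15 Y159.29
G1 X119.79 Y224.88
G1 X73.03 Y87.00
G1 X128.43 Y29.62
M5
G00 X83.58 Y112.10
M3 S455
G1 X106.95 Y18.93 F1690
G1 X37.18 Y165.72
M5
G00 X82.29 Y247.20
M3 S874
G1 X68.06 Y210.99 F1169
G1 X71.73 Y91.79
M5

1 u = 1 mm; y_m = 273.71 − y.

[1] `<rect>` rectangle, #ff00ff→cut S874 F1169: (72.73,200.76) → (144.69,200.76) → (144.69,125.31) → (72.73,125.31) → (72.73,200.76) (closed)

[2] `<rect>` rectangle, #0000ff→engrave S272 F3950: (25.69,165.87) → (77.97,165.87) → (77.97,142.74) → (25.69,142.74) → (25.69,165.87) (closed)

[3] `<path>` regular polygon, #ff0000→score S455 F1690: (23.82,72.65) → (39.52,75.46) → (52.61,66.34) → (55.42,50.64) → (46.30,37.55) → (30.60,34.74) → (17.51,43.86) → (14.70,59.56) → (23.82,72.65) (closed)

[4] `<rect>` rectangle, #ff0000→score S455 F1690: (13.79,189.99) → (86.08,189.99) → (86.08,97.75) → (13.79,97.75) → (13.79,189.99) (closed)

[5] `<polyline>` open polyline, #ff00ff→cut S874 F1169: (115.38,86.03) → (92.70,39.12) → (156.15,159.29) → (119.79,224.88) → (73.03,87.00) → (128.43,29.62)

[6] `<polyline>` open polyline, #ff0000→score S455 F1690: (83.58,112.10) → (106.95,18.93) → (37.18,165.72)

[7] `<path>` open polyline, #ff00ff→cut S874 F1169: (82.29,247.20) → (68.06,210.99) → (71.73,91.79)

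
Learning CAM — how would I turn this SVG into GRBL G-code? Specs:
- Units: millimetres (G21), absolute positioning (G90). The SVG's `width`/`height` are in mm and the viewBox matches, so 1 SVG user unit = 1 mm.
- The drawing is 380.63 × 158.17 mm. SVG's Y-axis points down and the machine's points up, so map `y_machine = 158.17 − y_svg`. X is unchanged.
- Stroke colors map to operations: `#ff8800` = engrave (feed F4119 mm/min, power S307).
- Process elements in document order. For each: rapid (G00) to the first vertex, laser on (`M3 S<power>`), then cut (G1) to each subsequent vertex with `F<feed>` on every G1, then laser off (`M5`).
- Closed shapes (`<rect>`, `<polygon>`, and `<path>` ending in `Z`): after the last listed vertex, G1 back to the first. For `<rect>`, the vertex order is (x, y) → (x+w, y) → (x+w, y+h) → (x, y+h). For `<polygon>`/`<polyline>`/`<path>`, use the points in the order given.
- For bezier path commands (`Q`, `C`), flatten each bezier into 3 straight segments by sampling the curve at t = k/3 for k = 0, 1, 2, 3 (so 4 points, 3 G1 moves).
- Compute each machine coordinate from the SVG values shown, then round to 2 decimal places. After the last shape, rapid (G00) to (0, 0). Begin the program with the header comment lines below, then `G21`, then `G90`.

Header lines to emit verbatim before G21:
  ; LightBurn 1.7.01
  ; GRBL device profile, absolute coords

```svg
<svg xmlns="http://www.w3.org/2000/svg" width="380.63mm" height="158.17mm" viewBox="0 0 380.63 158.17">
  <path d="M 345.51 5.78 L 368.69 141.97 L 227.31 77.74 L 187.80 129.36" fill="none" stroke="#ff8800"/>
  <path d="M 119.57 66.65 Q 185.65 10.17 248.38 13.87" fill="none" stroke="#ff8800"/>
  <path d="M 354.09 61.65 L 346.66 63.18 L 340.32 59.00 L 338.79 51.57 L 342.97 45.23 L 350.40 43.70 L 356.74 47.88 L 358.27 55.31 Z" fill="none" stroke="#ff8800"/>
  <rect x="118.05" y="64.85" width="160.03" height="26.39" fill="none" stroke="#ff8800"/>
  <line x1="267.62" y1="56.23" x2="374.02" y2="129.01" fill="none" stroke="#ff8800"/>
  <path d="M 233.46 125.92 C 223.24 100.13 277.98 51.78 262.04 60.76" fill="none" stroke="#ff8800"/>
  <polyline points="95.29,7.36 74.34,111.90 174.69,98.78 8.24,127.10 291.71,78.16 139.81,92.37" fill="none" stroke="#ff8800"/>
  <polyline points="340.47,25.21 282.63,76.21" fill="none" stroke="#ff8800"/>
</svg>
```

; LightBurn 1.7.01
; GRBL device profile, absolute coords
G21
G90
G00 X345.51 Y152.39
M3 S307
G1 X368.69 Y16.20 F4119
G1 X227.31 Y80.43 F4119
G1 X187.80 Y28.81 F4119
M5
G00 X119.57 Y91.52
M3 S307
G1 X163.25 Y122.49 F4119
G1 X206.19 Y140.08 F4119
G1 X248.38 Y144.30 F4119
M5
G00 X354.09 Y96.52
M3 S307
G1 X346.66 Y94.99 F4119
G1 X340.32 Y99.17 F4119
G1 X338.79 Y106.60 F4119
G1 X342.97 Y112.94 F4119
G1 X350.40 Y114.47 F4119
G1 X356.74 Y110.29 F4119
G1 X358.27 Y102.86 F4119
G1 X354.09 Y96.52 F4119
M5
G00 X118.05 Y93.32
M3 S307
G1 X278.08 Y93.32 F4119
G1 X278.08 Y66.93 F4119
G1 X118.05 Y66.93 F4119
G1 X118.05 Y93.32 F4119
M5
G00 X267.62 Y101.94
M3 S307
G1 X374.02 Y29.16 F4119
M5
G00 X233.46 Y32.25
M3 S307
G1 X239.87 Y62.60 F4119
G1 X259.44 Y90.24 F4119
G1 X262.04 Y97.41 F4119
M5
G00 X95.29 Y150.81
M3 S307
G1 X74.34 Y46.27 F4119
G1 X174.69 Y59.39 F4119
G1 X8.24 Y31.07 F4119
G1 X291.71 Y80.01 F4119
G1 X139.81 Y65.80 F4119
M5
G00 X340.47 Y132.96
M3 S307
G1 X282.63 Y81.96 F4119
M5
G00 X0.00 Y0.00

viewBox `0 0 380.63 158.17` with mm width/height → 1 unit = 1 mm. Flip: y_m = 158.17 − y_svg.

**Shape 1** — `<path>` open polyline, stroke `#ff8800` → engrave (S307, F4119). Machine vertices: (345.51,152.39) → (368.69,16.20) → (227.31,80.43) → (187.80,28.81). Open path.

**Shape 2** — `<path>` quadratic bezier, stroke `#ff8800` → engrave (S307, F4119). Control points (SVG): P0=(119.57,66.65), P1=(185.65,10.17), P2=(248.38,13.87); sampled at t=k/3. Machine vertices: (119.57,91.52) → (163.25,122.49) → (206.19,140.08) → (248.38,144.30). Open path.

**Shape 3** — `<path>` regular polygon, stroke `#ff8800` → engrave (S307, F4119). Machine vertices: (354.09,96.52) → (346.66,94.99) → (340.32,99.17) → (338.79,106.60) → (342.97,112.94) → (350.40,114.47) → (356.74,110.29) → (358.27,102.86) → (354.09,96.52). Closed: final G1 returns to the first vertex.

**Shape 4** — `<rect>` rectangle, stroke `#ff8800` → engrave (S307, F4119). Machine vertices: (118.05,93.32) → (278.08,93.32) → (278.08,66.93) → (118.05,66.93) → (118.05,93.32). Closed: final G1 returns to the first vertex.

**Shape 5** — `<line>` line segment, stroke `#ff8800` → engrave (S307, F4119). Machine vertices: (267.62,101.94) → (374.02,29.16). Open path.

**Shape 6** — `<path>` cubic bezier, stroke `#ff8800` → engrave (S307, F4119). Control points (SVG): P0=(233.46,125.92), P1=(223.24,100.13), P2=(277.98,51.78), P3=(262.04,60.76); sampled at t=k/3. Machine vertices: (233.46,32.25) → (239.87,62.60) → (259.44,90.24) → (262.04,97.41). Open path.

**Shape 7** — `<polyline>` open polyline, stroke `#ff8800` → engrave (S307, F4119). Machine vertices: (95.29,150.81) → (74.34,46.27) → (174.69,59.39) → (8.24,31.07) → (291.71,80.01) → (139.81,65.80). Open path.

**Shape 8** — `<polyline>` line segment, stroke `#ff8800` → engrave (S307, F4119). Machine vertices: (340.47,132.96) → (282.63,81.96). Open path.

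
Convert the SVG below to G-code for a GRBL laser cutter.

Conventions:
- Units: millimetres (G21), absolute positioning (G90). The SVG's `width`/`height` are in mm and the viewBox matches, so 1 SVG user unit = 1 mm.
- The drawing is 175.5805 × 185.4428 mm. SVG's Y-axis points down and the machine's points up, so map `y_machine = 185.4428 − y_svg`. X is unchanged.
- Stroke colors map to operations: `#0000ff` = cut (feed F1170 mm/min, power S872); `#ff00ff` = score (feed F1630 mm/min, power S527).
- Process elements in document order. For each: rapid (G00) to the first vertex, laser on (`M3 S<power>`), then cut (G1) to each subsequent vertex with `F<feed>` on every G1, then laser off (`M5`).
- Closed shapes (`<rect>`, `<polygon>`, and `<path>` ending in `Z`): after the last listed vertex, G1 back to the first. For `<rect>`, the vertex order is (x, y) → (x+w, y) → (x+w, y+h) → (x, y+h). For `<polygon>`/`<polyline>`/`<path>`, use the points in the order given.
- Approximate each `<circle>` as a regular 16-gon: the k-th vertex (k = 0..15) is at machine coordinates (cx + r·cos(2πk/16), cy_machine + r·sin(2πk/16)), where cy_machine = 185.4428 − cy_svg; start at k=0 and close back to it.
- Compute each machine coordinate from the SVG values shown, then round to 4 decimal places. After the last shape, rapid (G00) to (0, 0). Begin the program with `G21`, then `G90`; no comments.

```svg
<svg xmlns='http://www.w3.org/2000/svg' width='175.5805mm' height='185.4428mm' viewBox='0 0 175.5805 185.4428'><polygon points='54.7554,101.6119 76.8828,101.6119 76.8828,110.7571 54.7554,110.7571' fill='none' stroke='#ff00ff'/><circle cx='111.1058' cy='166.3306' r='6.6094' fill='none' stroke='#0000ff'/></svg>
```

G21
G90
G00 X54.7554 Y83.8309
M3 S527
G1 X76.8828 Y83.8309 F1630
G1 X76.8828 Y74.6857 F1630
G1 X54.7554 Y74.6857 F1630
G1 X54.7554 Y83.8309 F1630
M5
G00 X117.7152 Y19.1122
M3 S872
G1 X117.2121 Y21.6415 F1170
G1 X115.7794 Y23.7858 F1170
G1 X113.6351 Y25.2185 F1170
G1 X111.1058 Y25.7216 F1170
G1 X108.5765 Y25.2185 F1170
G1 X106.4322 Y23.7858 F1170
G1 X104.9995 Y21.6415 F1170
G1 X104.4964 Y19.1122 F1170
G1 X104.9995 Y16.5829 F1170
G1 X106.4322 Y14.4386 F1170
G1 X108.5765 Y13.0059 F1170
G1 X111.1058 Y12.5028 F1170
G1 X113.6351 Y13.0059 F1170
G1 X115.7794 Y14.4386 F1170
G1 X117.2121 Y16.5829 F1170
G1 X117.7152 Y19.1122 F1170
M5
G00 X0.0000 Y0.0000

Since the viewBox matches the mm dimensions, user units are millimetres directly. The only transform is the Y-flip y_m = 185.4428 − y_svg.

Shape 1 is a rectangle drawn with `<polygon>`. Its stroke #ff00ff means score at S527, F1630. After flipping Y the toolpath is (54.7554,83.8309) → (76.8828,83.8309) → (76.8828,74.6857) → (54.7554,74.6857) → (54.7554,83.8309), returning to the start.

Shape 2 is a circle drawn with `<circle>`. Its stroke #0000ff means cut at S872, F1170. After flipping Y the toolpath is (117.7152,19.1122) → (117.2121,21.6415) → (115.7794,23.7858) → (113.6351,25.2185) → (111.1058,25.7216) → (108.5765,25.2185) → (106.4322,23.7858) → (104.9995,21.6415) → (104.4964,19.1122) → (104.9995,16.5829) → (106.4322,14.4386) → (108.5765,13.0059) → (111.1058,12.5028) → (113.6351,13.0059) → (115.7794,14.4386) → (117.2121,16.5829) → (117.7152,19.1122), returning to the start.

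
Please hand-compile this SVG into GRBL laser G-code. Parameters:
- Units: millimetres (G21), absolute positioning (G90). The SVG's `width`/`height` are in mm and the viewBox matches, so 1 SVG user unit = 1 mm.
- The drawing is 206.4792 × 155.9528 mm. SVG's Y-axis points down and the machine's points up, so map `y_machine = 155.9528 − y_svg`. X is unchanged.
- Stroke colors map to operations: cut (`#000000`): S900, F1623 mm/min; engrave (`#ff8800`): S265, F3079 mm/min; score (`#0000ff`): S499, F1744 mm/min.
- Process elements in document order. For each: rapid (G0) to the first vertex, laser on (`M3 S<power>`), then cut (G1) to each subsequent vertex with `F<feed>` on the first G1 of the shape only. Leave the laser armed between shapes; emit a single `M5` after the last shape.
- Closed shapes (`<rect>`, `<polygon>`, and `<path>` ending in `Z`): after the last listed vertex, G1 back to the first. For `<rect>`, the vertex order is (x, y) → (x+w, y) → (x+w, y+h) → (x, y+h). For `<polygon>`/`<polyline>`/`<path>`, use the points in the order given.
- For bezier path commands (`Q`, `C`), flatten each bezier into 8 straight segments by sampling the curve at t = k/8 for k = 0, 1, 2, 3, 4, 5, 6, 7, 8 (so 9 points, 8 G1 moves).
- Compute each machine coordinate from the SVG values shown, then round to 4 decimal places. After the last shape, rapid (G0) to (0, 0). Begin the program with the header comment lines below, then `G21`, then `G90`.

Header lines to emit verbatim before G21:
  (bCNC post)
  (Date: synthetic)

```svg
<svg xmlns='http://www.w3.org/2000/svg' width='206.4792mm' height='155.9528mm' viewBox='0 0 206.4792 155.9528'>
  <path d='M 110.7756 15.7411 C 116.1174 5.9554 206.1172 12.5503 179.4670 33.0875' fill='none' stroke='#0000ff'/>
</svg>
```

Since the viewBox matches the mm dimensions, user units are millimetres directly. The only transform is the Y-flip y_m = 155.9528 − y_svg.

Shape 1 is a cubic bezier drawn with `<path>`. Its stroke #0000ff means score at S499, F1744. After flipping Y the toolpath is (110.7756,140.2117) → (116.3539,143.1183) → (127.5099,144.5177) → (141.8844,144.4386) → (157.1183,142.9096) → (170.8526,139.9592) → (180.7282,135.6159) → (184.3860,129.9084) → (179.4670,122.8653).

(bCNC post)
(Date: synthetic)
G21
G90
G0 X110.7756 Y140.2117
M3 S499
G1 X116.3539 Y143.1183 F1744
G1 X127.5099 Y144.5177
G1 X141.8844 Y144.4386
G1 X157.1183 Y142.9096
G1 X170.8526 Y139.9592
G1 X180.7282 Y135.6159
G1 X184.3860 Y129.9084
G1 X179.4670 Y122.8653
M5
G0 X0.0000 Y0.0000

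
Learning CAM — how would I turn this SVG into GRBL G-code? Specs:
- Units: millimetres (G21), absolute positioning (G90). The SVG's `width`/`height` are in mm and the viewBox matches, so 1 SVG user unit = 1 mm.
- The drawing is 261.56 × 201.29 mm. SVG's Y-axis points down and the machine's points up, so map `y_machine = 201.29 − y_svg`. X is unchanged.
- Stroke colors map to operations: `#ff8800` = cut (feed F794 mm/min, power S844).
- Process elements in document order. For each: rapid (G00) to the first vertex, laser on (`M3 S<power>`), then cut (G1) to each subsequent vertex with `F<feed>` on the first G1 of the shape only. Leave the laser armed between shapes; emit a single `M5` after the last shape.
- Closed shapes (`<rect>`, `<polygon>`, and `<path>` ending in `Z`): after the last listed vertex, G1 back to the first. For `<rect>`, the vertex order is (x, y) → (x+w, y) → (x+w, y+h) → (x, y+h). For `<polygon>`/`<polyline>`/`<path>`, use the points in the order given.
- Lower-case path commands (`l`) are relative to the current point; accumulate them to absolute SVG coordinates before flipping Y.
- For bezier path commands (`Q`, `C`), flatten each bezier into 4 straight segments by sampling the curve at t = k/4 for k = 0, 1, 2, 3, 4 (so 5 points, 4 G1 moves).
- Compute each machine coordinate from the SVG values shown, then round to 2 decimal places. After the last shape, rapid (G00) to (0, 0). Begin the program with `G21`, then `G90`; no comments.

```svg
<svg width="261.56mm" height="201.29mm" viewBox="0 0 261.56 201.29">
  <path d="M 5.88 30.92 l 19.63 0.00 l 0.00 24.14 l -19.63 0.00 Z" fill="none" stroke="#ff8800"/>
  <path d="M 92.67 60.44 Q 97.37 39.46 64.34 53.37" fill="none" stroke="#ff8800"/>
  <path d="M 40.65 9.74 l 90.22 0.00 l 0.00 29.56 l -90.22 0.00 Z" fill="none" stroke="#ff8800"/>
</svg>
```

G21
G90
G00 X5.88 Y170.37
M3 S844
G1 X25.51 Y170.37 F794
G1 X25.51 Y146.23
G1 X5.88 Y146.23
G1 X5.88 Y170.37
G00 X92.67 Y140.85
M3 S844
G1 X92.66 Y149.16 F794
G1 X87.94 Y153.11
G1 X78.50 Y152.69
G1 X64.34 Y147.92
G00 X40.65 Y191.55
M3 S844
G1 X130.87 Y191.55 F794
G1 X130.87 Y161.99
G1 X40.65 Y161.99
G1 X40.65 Y191.55
M5
G00 X0.00 Y0.00

Since the viewBox matches the mm dimensions, user units are millimetres directly. The only transform is the Y-flip y_m = 201.29 − y_svg.

Shape 1 is a rectangle drawn with `<path>`. Its stroke #ff8800 means cut at S844, F794. After flipping Y the toolpath is (5.88,170.37) → (25.51,170.37) → (25.51,146.23) → (5.88,146.23) → (5.88,170.37), returning to the start.

Shape 2 is a quadratic bezier drawn with `<path>`. Its stroke #ff8800 means cut at S844, F794. After flipping Y the toolpath is (92.67,140.85) → (92.66,149.16) → (87.94,153.11) → (78.50,152.69) → (64.34,147.92).

Shape 3 is a rectangle drawn with `<path>`. Its stroke #ff8800 means cut at S844, F794. After flipping Y the toolpath is (40.65,191.55) → (130.87,191.55) → (130.87,161.99) → (40.65,161.99) → (40.65,191.55), returning to the start.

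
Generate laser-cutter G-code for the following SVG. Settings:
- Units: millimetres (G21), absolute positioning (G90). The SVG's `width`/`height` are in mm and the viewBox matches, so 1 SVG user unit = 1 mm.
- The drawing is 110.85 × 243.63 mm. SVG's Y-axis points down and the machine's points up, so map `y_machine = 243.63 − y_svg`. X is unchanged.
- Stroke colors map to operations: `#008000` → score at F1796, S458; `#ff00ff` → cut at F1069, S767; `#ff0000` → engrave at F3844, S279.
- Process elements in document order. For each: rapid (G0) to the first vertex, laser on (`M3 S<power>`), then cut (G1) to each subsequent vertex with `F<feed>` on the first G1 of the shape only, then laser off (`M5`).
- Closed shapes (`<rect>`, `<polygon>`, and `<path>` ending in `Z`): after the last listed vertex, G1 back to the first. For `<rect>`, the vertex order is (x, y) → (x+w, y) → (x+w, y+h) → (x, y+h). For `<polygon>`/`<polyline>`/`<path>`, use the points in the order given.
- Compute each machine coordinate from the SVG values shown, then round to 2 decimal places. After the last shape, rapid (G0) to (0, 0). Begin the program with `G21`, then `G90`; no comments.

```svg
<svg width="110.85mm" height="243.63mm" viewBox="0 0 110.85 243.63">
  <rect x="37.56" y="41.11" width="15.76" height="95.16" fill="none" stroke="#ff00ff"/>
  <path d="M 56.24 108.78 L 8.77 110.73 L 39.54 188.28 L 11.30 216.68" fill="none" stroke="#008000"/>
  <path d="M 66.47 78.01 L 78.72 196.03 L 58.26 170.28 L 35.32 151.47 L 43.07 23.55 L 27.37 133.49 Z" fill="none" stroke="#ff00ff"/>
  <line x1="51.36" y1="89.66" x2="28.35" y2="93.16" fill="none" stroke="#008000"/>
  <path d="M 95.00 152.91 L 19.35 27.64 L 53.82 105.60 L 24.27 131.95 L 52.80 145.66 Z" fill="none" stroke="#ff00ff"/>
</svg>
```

viewBox `0 0 110.85 243.63` with mm width/height → 1 unit = 1 mm. Flip: y_m = 243.63 − y_svg.

**Shape 1** — `<rect>` rectangle, stroke `#ff00ff` → cut (S767, F1069). Machine vertices: (37.56,202.52) → (53.32,202.52) → (53.32,107.36) → (37.56,107.36) → (37.56,202.52). Closed: final G1 returns to the first vertex.

**Shape 2** — `<path>` open polyline, stroke `#008000` → score (S458, F1796). Machine vertices: (56.24,134.85) → (8.77,132.90) → (39.54,55.35) → (11.30,26.95). Open path.

**Shape 3** — `<path>` closed polygon, stroke `#ff00ff` → cut (S767, F1069). Machine vertices: (66.47,165.62) → (78.72,47.60) → (58.26,73.35) → (35.32,92.16) → (43.07,220.08) → (27.37,110.14) → (66.47,165.62). Closed: final G1 returns to the first vertex.

**Shape 4** — `<line>` line segment, stroke `#008000` → score (S458, F1796). Machine vertices: (51.36,153.97) → (28.35,150.47). Open path.

**Shape 5** — `<path>` closed polygon, stroke `#ff00ff` → cut (S767, F1069). Machine vertices: (95.00,90.72) → (19.35,215.99) → (53.82,138.03) → (24.27,111.68) → (52.80,97.97) → (95.00,90.72). Closed: final G1 returns to the first vertex.

G21
G90
G0 X37.56 Y202.52
M3 S767
G1 X53.32 Y202.52 F1069
G1 X53.32 Y107.36
G1 X37.56 Y107.36
G1 X37.56 Y202.52
M5
G0 X56.24 Y134.85
M3 S458
G1 X8.77 Y132.90 F1796
G1 X39.54 Y55.35
G1 X11.30 Y26.95
M5
G0 X66.47 Y165.62
M3 S767
G1 X78.72 Y47.60 F1069
G1 X58.26 Y73.35
G1 X35.32 Y92.16
G1 X43.07 Y220.08
G1 X27.37 Y110.14
G1 X66.47 Y165.62
M5
G0 X51.36 Y153.97
M3 S458
G1 X28.35 Y150.47 F1796
M5
G0 X95.00 Y90.72
M3 S767
G1 X19.35 Y215.99 F1069
G1 X53.82 Y138.03
G1 X24.27 Y111.68
G1 X52.80 Y97.97
G1 X95.00 Y90.72
M5
G0 X0.00 Y0.00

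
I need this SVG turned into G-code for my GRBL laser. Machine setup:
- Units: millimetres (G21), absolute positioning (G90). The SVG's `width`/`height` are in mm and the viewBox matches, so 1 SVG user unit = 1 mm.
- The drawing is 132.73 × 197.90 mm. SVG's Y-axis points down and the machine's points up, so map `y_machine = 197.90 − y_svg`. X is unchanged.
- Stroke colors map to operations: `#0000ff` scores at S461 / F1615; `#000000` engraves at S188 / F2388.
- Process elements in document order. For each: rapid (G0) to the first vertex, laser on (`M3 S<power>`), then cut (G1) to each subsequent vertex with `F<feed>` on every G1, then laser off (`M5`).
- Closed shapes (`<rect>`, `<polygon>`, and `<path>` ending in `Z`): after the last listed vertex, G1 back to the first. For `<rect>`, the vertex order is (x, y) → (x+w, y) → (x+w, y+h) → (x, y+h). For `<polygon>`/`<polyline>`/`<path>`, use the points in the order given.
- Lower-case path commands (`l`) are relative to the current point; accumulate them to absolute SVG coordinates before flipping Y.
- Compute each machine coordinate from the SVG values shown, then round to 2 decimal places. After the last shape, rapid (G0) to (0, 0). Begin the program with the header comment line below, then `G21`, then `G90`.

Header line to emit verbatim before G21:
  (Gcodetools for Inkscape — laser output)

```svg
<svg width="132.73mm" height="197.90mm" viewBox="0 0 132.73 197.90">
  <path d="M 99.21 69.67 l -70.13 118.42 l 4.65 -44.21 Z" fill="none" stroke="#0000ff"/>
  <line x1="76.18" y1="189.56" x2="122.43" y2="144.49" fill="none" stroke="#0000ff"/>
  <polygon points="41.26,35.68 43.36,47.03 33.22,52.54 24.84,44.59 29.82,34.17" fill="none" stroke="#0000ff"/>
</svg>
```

Since the viewBox matches the mm dimensions, user units are millimetres directly. The only transform is the Y-flip y_m = 197.90 − y_svg.

Shape 1 is a closed polygon drawn with `<path>`. Its stroke #0000ff means score at S461, F1615. After flipping Y the toolpath is (99.21,128.23) → (29.08,9.81) → (33.73,54.02) → (99.21,128.23), returning to the start.

Shape 2 is a line segment drawn with `<line>`. Its stroke #0000ff means score at S461, F1615. After flipping Y the toolpath is (76.18,8.34) → (122.43,53.41).

Shape 3 is a regular polygon drawn with `<polygon>`. Its stroke #0000ff means score at S461, F1615. After flipping Y the toolpath is (41.26,162.22) → (43.36,150.87) → (33.22,145.36) → (24.84,153.31) → (29.82,163.73) → (41.26,162.22), returning to the start.

(Gcodetools for Inkscape — laser output)
G21
G90
G0 X99.21 Y128.23
M3 S461
G1 X29.08 Y9.81 F1615
G1 X33.73 Y54.02 F1615
G1 X99.21 Y128.23 F1615
M5
G0 X76.18 Y8.34
M3 S461
G1 X122.43 Y53.41 F1615
M5
G0 X41.26 Y162.22
M3 S461
G1 X43.36 Y150.87 F1615
G1 X33.22 Y145.36 F1615
G1 X24.84 Y153.31 F1615
G1 X29.82 Y163.73 F1615
G1 X41.26 Y162.22 F1615
M5
G0 X0.00 Y0.00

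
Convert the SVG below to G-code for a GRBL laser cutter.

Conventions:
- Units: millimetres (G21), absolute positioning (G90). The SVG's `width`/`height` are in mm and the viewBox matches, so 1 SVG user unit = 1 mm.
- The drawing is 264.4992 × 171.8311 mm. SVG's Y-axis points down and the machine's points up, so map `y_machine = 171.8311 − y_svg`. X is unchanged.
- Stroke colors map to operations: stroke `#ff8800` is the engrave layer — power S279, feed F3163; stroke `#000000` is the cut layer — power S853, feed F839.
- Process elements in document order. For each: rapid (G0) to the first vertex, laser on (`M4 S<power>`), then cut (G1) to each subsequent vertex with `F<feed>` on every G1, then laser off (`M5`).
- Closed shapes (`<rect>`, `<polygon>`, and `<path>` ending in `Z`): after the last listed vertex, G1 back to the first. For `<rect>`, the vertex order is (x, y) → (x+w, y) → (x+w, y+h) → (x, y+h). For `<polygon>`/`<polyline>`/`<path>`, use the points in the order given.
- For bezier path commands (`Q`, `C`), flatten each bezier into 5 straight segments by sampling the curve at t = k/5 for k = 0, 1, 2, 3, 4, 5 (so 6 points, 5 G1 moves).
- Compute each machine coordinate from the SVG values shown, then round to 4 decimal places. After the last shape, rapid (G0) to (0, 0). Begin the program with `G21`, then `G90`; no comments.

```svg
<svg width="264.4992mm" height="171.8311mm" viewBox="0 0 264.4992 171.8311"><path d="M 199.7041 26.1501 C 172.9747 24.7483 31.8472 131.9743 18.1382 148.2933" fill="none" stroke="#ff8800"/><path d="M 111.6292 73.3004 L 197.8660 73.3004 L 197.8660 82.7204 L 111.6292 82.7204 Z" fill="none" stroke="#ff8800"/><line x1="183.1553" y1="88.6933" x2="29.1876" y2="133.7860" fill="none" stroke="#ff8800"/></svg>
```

G21
G90
G0 X199.7041 Y145.6810
M4 S279
G1 X171.8732 Y135.0830 F3163
G1 X128.1940 Y107.9920 F3163
G1 X80.2736 Y73.9857 F3163
G1 X39.7193 Y42.6418 F3163
G1 X18.1382 Y23.5378 F3163
M5
G0 X111.6292 Y98.5307
M4 S279
G1 X197.8660 Y98.5307 F3163
G1 X197.8660 Y89.1107 F3163
G1 X111.6292 Y89.1107 F3163
G1 X111.6292 Y98.5307 F3163
M5
G0 X183.1553 Y83.1378
M4 S279
G1 X29.1876 Y38.0451 F3163
M5
G0 X0.0000 Y0.0000

1 u = 1 mm; y_m = 171.8311 − y.

[1] `<path>` cubic bezier, #ff8800→engrave S279 F3163: (199.7041,145.6810) → (171.8732,135.0830) → (128.1940,107.9920) → (80.2736,73.9857) → (39.7193,42.6418) → (18.1382,23.5378)

[2] `<path>` rectangle, #ff8800→engrave S279 F3163: (111.6292,98.5307) → (197.8660,98.5307) → (197.8660,89.1107) → (111.6292,89.1107) → (111.6292,98.5307) (closed)

[3] `<line>` line segment, #ff8800→engrave S279 F3163: (183.1553,83.1378) → (29.1876,38.0451)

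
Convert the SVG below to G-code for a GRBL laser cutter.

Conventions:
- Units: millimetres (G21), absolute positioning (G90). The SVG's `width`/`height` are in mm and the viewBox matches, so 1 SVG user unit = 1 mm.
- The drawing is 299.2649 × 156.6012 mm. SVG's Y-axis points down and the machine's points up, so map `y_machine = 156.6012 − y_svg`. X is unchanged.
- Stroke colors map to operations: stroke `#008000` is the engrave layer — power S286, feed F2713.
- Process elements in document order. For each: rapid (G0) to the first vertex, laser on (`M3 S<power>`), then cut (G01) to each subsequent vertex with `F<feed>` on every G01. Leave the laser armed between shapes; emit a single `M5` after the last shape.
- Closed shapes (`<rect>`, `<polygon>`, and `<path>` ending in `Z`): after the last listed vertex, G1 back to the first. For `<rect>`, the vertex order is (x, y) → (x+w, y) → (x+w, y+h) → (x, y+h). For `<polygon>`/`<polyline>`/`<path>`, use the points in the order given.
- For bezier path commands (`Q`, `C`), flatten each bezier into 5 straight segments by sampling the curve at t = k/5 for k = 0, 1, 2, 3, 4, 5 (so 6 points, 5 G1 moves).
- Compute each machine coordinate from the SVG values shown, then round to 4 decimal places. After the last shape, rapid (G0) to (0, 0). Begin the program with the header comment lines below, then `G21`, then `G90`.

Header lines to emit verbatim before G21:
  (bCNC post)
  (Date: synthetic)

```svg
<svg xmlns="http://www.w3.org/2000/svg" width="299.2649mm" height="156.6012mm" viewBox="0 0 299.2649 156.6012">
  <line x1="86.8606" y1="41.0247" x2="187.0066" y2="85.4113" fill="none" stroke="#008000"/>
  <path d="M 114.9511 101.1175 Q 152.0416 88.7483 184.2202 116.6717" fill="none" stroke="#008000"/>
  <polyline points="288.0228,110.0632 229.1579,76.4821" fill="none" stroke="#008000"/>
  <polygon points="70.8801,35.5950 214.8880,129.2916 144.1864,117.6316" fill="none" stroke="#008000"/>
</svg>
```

viewBox `0 0 299.2649 156.6012` with mm width/height → 1 unit = 1 mm. Flip: y_m = 156.6012 − y_svg.

**Shape 1** — `<line>` line segment, stroke `#008000` → engrave (S286, F2713). Machine vertices: (86.8606,115.5765) → (187.0066,71.1899). Open path.

**Shape 2** — `<path>` quadratic bezier, stroke `#008000` → engrave (S286, F2713). Control points (SVG): P0=(114.9511,101.1175), P1=(152.0416,88.7483), P2=(184.2202,116.6717); sampled at t=k/5. Machine vertices: (114.9511,55.4837) → (129.5908,58.8197) → (143.8376,58.9322) → (157.6914,55.8214) → (171.1523,49.4872) → (184.2202,39.9295). Open path.

**Shape 3** — `<polyline>` line segment, stroke `#008000` → engrave (S286, F2713). Machine vertices: (288.0228,46.5380) → (229.1579,80.1191). Open path.

**Shape 4** — `<polygon>` closed polygon, stroke `#008000` → engrave (S286, F2713). Machine vertices: (70.8801,121.0062) → (214.8880,27.3096) → (144.1864,38.9696) → (70.8801,121.0062). Closed: final G1 returns to the first vertex.

(bCNC post)
(Date: synthetic)
G21
G90
G0 X86.8606 Y115.5765
M3 S286
G01 X187.0066 Y71.1899 F2713
G0 X114.9511 Y55.4837
M3 S286
G01 X129.5908 Y58.8197 F2713
G01 X143.8376 Y58.9322 F2713
G01 X157.6914 Y55.8214 F2713
G01 X171.1523 Y49.4872 F2713
G01 X184.2202 Y39.9295 F2713
G0 X288.0228 Y46.5380
M3 S286
G01 X229.1579 Y80.1191 F2713
G0 X70.8801 Y121.0062
M3 S286
G01 X214.8880 Y27.3096 F2713
G01 X144.1864 Y38.9696 F2713
G01 X70.8801 Y121.0062 F2713
M5
G0 X0.0000 Y0.0000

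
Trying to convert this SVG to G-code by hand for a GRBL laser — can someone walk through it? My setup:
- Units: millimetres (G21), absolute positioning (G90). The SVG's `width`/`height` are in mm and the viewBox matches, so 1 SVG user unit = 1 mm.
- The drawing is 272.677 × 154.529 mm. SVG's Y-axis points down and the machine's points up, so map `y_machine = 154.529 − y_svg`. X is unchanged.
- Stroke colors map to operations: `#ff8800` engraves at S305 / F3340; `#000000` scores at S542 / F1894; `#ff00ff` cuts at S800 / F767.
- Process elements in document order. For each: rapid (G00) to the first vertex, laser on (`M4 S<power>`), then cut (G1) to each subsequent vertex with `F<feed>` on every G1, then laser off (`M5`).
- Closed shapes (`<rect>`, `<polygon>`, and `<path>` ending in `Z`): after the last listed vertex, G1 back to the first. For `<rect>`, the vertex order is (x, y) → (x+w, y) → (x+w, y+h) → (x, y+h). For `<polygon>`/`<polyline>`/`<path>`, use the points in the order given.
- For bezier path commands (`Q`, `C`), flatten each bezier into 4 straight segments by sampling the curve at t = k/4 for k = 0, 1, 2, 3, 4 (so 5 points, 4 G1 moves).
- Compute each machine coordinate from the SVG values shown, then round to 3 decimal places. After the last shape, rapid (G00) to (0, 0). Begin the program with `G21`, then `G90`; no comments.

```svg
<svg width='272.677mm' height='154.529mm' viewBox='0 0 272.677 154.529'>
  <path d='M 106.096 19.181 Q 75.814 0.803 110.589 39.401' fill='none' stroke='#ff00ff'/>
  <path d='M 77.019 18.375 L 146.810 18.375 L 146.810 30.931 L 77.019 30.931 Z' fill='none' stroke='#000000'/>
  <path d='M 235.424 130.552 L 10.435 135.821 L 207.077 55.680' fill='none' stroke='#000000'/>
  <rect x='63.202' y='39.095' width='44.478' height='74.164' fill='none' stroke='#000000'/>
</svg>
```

G21
G90
G00 X106.096 Y135.348
M4 S800
G1 X95.021 Y140.976 F767
G1 X92.078 Y139.482 F767
G1 X97.268 Y130.866 F767
G1 X110.589 Y115.128 F767
M5
G00 X77.019 Y136.154
M4 S542
G1 X146.810 Y136.154 F1894
G1 X146.810 Y123.598 F1894
G1 X77.019 Y123.598 F1894
G1 X77.019 Y136.154 F1894
M5
G00 X235.424 Y23.977
M4 S542
G1 X10.435 Y18.708 F1894
G1 X207.077 Y98.849 F1894
M5
G00 X63.202 Y115.434
M4 S542
G1 X107.680 Y115.434 F1894
G1 X107.680 Y41.270 F1894
G1 X63.202 Y41.270 F1894
G1 X63.202 Y115.434 F1894
M5
G00 X0.000 Y0.000

Since the viewBox matches the mm dimensions, user units are millimetres directly. The only transform is the Y-flip y_m = 154.529 − y_svg.

Shape 1 is a quadratic bezier drawn with `<path>`. Its stroke #ff00ff means cut at S800, F767. After flipping Y the toolpath is (106.096,135.348) → (95.021,140.976) → (92.078,139.482) → (97.268,130.866) → (110.589,115.128).

Shape 2 is a rectangle drawn with `<path>`. Its stroke #000000 means score at S542, F1894. After flipping Y the toolpath is (77.019,136.154) → (146.810,136.154) → (146.810,123.598) → (77.019,123.598) → (77.019,136.154), returning to the start.

Shape 3 is a open polyline drawn with `<path>`. Its stroke #000000 means score at S542, F1894. After flipping Y the toolpath is (235.424,23.977) → (10.435,18.708) → (207.077,98.849).

Shape 4 is a rectangle drawn with `<rect>`. Its stroke #000000 means score at S542, F1894. After flipping Y the toolpath is (63.202,115.434) → (107.680,115.434) → (107.680,41.270) → (63.202,41.270) → (63.202,115.434), returning to the start.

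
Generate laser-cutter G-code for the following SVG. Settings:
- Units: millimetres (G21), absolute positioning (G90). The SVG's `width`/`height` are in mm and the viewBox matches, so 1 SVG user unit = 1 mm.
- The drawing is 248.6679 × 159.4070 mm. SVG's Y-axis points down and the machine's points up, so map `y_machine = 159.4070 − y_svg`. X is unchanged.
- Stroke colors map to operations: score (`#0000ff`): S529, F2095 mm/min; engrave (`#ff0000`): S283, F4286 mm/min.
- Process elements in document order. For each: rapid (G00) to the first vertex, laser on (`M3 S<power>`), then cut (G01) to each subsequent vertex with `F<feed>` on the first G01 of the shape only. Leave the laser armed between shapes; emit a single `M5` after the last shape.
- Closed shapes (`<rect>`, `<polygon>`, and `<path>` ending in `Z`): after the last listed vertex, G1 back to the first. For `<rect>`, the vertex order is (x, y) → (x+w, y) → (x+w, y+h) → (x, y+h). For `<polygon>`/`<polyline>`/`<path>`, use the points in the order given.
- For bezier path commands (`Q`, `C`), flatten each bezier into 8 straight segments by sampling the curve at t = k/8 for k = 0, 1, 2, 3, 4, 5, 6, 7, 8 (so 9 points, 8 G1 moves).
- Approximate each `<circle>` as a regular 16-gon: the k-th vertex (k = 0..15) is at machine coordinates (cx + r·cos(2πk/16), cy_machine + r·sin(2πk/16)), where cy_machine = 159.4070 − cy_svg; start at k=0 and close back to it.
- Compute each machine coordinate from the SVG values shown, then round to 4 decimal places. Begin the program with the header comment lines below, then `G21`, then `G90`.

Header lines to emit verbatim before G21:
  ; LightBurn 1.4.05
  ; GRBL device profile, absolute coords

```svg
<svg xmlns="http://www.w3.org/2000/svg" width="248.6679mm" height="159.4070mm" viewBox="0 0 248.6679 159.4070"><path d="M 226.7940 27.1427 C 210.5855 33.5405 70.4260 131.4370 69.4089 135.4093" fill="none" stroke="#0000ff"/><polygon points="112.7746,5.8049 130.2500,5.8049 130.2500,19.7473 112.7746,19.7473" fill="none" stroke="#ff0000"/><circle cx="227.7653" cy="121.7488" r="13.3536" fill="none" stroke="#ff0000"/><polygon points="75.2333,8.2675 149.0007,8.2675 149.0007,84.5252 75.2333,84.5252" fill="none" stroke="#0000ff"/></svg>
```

; LightBurn 1.4.05
; GRBL device profile, absolute coords
G21
G90
G00 X226.7940 Y132.2643
M3 S529
G01 X215.4195 Y125.9383 F2095
G01 X195.5076 Y113.2072
G01 X170.1417 Y96.2439
G01 X142.4047 Y77.2214
G01 X115.3798 Y58.3126
G01 X92.1501 Y41.6905
G01 X75.7988 Y29.5279
G01 X69.4089 Y23.9977
G00 X112.7746 Y153.6021
M3 S283
G01 X130.2500 Y153.6021 F4286
G01 X130.2500 Y139.6597
G01 X112.7746 Y139.6597
G01 X112.7746 Y153.6021
G00 X241.1189 Y37.6582
M3 S283
G01 X240.1024 Y42.7684 F4286
G01 X237.2077 Y47.1006
G01 X232.8755 Y49.9953
G01 X227.7653 Y51.0118
G01 X222.6551 Y49.9953
G01 X218.3229 Y47.1006
G01 X215.4282 Y42.7684
G01 X214.4117 Y37.6582
G01 X215.4282 Y32.5480
G01 X218.3229 Y28.2158
G01 X222.6551 Y25.3211
G01 X227.7653 Y24.3046
G01 X232.8755 Y25.3211
G01 X237.2077 Y28.2158
G01 X240.1024 Y32.5480
G01 X241.1189 Y37.6582
G00 X75.2333 Y151.1395
M3 S529
G01 X149.0007 Y151.1395 F2095
G01 X149.0007 Y74.8818
G01 X75.2333 Y74.8818
G01 X75.2333 Y151.1395
M5

viewBox `0 0 248.6679 159.4070` with mm width/height → 1 unit = 1 mm. Flip: y_m = 159.4070 − y_svg.

**Shape 1** — `<path>` cubic bezier, stroke `#0000ff` → score (S529, F2095). Control points (SVG): P0=(226.7940,27.1427), P1=(210.5855,33.5405), P2=(70.4260,131.4370), P3=(69.4089,135.4093); sampled at t=k/8. Machine vertices: (226.7940,132.2643) → (215.4195,125.9383) → (195.5076,113.2072) → (170.1417,96.2439) → (142.4047,77.2214) → (115.3798,58.3126) → (92.1501,41.6905) → (75.7988,29.5279) → (69.4089,23.9977). Open path.

**Shape 2** — `<polygon>` rectangle, stroke `#ff0000` → engrave (S283, F4286). Machine vertices: (112.7746,153.6021) → (130.2500,153.6021) → (130.2500,139.6597) → (112.7746,139.6597) → (112.7746,153.6021). Closed: final G1 returns to the first vertex.

**Shape 3** — `<circle>` circle, stroke `#ff0000` → engrave (S283, F4286). Machine vertices: (241.1189,37.6582) → (240.1024,42.7684) → (237.2077,47.1006) → (232.8755,49.9953) → (227.7653,51.0118) → (222.6551,49.9953) → (218.3229,47.1006) → (215.4282,42.7684) → (214.4117,37.6582) → (215.4282,32.5480) → (218.3229,28.2158) → (222.6551,25.3211) → (227.7653,24.3046) → (232.8755,25.3211) → (237.2077,28.2158) → (240.1024,32.5480) → (241.1189,37.6582). Closed: final G1 returns to the first vertex.

**Shape 4** — `<polygon>` rectangle, stroke `#0000ff` → score (S529, F2095). Machine vertices: (75.2333,151.1395) → (149.0007,151.1395) → (149.0007,74.8818) → (75.2333,74.8818) → (75.2333,151.1395). Closed: final G1 returns to the first vertex.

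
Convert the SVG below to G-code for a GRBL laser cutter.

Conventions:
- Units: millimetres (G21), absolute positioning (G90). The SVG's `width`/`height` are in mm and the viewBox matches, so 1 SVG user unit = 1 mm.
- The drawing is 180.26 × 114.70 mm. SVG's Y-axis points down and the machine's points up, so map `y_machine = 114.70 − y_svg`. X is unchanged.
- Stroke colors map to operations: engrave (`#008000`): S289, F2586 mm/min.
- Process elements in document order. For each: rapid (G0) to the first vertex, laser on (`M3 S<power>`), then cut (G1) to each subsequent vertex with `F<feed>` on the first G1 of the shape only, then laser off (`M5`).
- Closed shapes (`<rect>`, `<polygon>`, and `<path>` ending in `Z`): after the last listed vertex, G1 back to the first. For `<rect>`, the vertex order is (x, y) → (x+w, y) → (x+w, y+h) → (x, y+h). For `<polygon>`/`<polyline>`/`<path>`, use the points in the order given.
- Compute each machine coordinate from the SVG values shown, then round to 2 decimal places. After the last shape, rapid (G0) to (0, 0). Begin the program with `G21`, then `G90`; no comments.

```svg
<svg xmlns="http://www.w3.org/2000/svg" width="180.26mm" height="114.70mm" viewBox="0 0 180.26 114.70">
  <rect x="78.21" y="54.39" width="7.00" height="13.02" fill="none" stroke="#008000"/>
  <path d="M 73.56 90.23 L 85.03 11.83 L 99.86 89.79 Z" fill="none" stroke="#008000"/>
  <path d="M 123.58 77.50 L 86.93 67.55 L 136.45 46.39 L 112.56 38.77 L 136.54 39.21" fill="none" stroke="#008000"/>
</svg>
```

G21
G90
G0 X78.21 Y60.31
M3 S289
G1 X85.21 Y60.31 F2586
G1 X85.21 Y47.29
G1 X78.21 Y47.29
G1 X78.21 Y60.31
M5
G0 X73.56 Y24.47
M3 S289
G1 X85.03 Y102.87 F2586
G1 X99.86 Y24.91
G1 X73.56 Y24.47
M5
G0 X123.58 Y37.20
M3 S289
G1 X86.93 Y47.15 F2586
G1 X136.45 Y68.31
G1 X112.56 Y75.93
G1 X136.54 Y75.49
M5
G0 X0.00 Y0.00

1 u = 1 mm; y_m = 114.70 − y.

[1] `<rect>` rectangle, #008000→engrave S289 F2586: (78.21,60.31) → (85.21,60.31) → (85.21,47.29) → (78.21,47.29) → (78.21,60.31) (closed)

[2] `<path>` closed polygon, #008000→engrave S289 F2586: (73.56,24.47) → (85.03,102.87) → (99.86,24.91) → (73.56,24.47) (closed)

[3] `<path>` open polyline, #008000→engrave S289 F2586: (123.58,37.20) → (86.93,47.15) → (136.45,68.31) → (112.56,75.93) → (136.54,75.49)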